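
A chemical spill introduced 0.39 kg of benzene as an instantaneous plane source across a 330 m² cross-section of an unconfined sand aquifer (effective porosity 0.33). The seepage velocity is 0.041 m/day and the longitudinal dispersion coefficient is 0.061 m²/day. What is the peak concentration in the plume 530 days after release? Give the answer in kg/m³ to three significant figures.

0.000178 kg/m³

The peak of an instantaneous 1D plume sits at x = vt; there the Gaussian factor is 1 and C_max = M/(n_e·A·√(4πDt)), where n_e·A is the pore area the mass is dissolved in.
√(4πDt) = √(4π × 0.061 × 530) = 20.16 m, so C_max = 0.39/(0.33 × 330 × 20.16) = 0.000178 kg/m³.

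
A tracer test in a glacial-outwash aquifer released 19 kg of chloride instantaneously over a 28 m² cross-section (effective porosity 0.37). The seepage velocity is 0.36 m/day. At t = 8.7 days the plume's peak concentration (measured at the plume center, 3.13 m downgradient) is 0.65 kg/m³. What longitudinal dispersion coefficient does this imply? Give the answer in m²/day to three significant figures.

0.0728 m²/day

At the plume center C_max = M/(n_e·A·√(4πDt)), so D = M²/(4πt·(n_e·A·C_max)²).
n_e·A·C_max = 0.37 × 28 × 0.65 = 6.734 kg/m.
D = 19²/(4π × 8.7 × 6.734²) = 0.0728 m²/day.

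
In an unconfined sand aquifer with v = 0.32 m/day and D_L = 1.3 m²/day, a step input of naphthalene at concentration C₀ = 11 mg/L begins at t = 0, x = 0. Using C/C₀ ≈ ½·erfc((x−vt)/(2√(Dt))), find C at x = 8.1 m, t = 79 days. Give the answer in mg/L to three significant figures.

9.73 mg/L

For a continuous step input, C/C₀ ≈ ½·erfc((x−vt)/(2√(Dt))).
vt = 0.32 × 79 = 25.28 m and 2√(Dt) = 2√(1.3 × 79) = 20.27 m.
Argument (x−vt)/(2√(Dt)) = (8.1 − 25.28)/20.27 = -0.8476; ½·erfc(-0.8476) = 0.8847.
C = 11 × 0.8847 = 9.73 mg/L.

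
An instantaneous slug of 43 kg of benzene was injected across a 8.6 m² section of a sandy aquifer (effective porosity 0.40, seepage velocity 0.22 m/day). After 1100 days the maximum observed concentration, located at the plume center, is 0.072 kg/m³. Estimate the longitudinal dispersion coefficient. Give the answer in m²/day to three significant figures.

2.18 m²/day

At the plume center C_max = M/(n_e·A·√(4πDt)), so D = M²/(4πt·(n_e·A·C_max)²).
n_e·A·C_max = 0.40 × 8.6 × 0.072 = 0.2477 kg/m.
D = 43²/(4π × 1100 × 0.2477²) = 2.18 m²/day.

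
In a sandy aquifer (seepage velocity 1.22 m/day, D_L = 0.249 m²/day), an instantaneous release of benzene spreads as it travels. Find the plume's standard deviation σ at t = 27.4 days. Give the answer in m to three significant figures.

Dispersive spreading gives a Gaussian with σ² = 2Dt; advection only shifts the center.
σ = √(2 × 0.249 × 27.4) = 3.69 m.

3.69 m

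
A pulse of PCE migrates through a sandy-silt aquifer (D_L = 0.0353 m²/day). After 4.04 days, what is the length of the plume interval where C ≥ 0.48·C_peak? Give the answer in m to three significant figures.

1.29 m

The plume is Gaussian with σ = √(2Dt) = √(2 × 0.0353 × 4.04) = 0.5341 m.
C/C_peak = exp(−Δx²/(2σ²)) = 0.48 ⇒ Δx = σ·√(−2 ln 0.48) = 0.5341 × 1.212 = 0.6473 m.
Width = 2Δx = 1.29 m.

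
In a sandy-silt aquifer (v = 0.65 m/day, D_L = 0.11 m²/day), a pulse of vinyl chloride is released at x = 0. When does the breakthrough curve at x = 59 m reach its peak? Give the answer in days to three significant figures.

For the 1D instantaneous-source solution, setting ∂C/∂t = 0 at fixed x gives v²t² + 2Dt − x² = 0, so t = (√(D² + v²x²) − D)/v².
√(D² + v²x²) = √(0.11² + 0.65² × 59²) = 38.35; v² = 0.4225.
t = (38.35 − 0.11)/0.4225 = 90.5 days (vs. the pure-advection estimate x/v = 90.8 d).

90.5 days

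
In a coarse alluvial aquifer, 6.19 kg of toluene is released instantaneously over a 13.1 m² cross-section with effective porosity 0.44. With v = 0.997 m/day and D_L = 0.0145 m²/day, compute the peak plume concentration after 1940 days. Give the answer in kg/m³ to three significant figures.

0.0571 kg/m³

The peak of an instantaneous 1D plume sits at x = vt; there the Gaussian factor is 1 and C_max = M/(n_e·A·√(4πDt)), where n_e·A is the pore area the mass is dissolved in.
√(4πDt) = √(4π × 0.0145 × 1940) = 18.80 m, so C_max = 6.19/(0.44 × 13.1 × 18.80) = 0.0571 kg/m³.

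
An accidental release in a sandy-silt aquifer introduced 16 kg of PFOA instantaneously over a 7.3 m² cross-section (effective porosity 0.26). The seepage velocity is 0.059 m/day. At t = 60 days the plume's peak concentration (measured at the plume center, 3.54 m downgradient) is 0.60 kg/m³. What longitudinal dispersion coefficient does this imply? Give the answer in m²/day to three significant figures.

0.262 m²/day

At the plume center C_max = M/(n_e·A·√(4πDt)), so D = M²/(4πt·(n_e·A·C_max)²).
n_e·A·C_max = 0.26 × 7.3 × 0.60 = 1.139 kg/m.
D = 16²/(4π × 60 × 1.139²) = 0.262 m²/day.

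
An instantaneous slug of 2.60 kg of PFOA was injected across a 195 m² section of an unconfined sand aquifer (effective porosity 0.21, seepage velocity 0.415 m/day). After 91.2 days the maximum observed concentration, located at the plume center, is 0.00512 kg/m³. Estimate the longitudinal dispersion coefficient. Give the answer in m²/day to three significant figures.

0.134 m²/day

At the plume center C_max = M/(n_e·A·√(4πDt)), so D = M²/(4πt·(n_e·A·C_max)²).
n_e·A·C_max = 0.21 × 195 × 0.00512 = 0.2097 kg/m.
D = 2.60²/(4π × 91.2 × 0.2097²) = 0.134 m²/day.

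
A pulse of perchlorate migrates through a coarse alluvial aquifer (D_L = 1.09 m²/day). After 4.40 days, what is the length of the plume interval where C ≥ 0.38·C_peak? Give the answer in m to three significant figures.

The plume is Gaussian with σ = √(2Dt) = √(2 × 1.09 × 4.40) = 3.097 m.
C/C_peak = exp(−Δx²/(2σ²)) = 0.38 ⇒ Δx = σ·√(−2 ln 0.38) = 3.097 × 1.391 = 4.308 m.
Width = 2Δx = 8.62 m.

8.62 m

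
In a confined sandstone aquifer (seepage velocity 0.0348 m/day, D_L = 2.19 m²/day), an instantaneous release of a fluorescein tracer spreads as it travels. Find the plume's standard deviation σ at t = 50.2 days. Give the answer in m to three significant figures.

14.8 m

Dispersive spreading gives a Gaussian with σ² = 2Dt; advection only shifts the center.
σ = √(2 × 2.19 × 50.2) = 14.8 m.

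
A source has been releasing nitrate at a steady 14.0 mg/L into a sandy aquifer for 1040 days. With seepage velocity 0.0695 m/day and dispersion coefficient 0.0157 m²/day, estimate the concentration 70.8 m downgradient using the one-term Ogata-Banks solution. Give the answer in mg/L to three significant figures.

8.43 mg/L

For a continuous step input, C/C₀ ≈ ½·erfc((x−vt)/(2√(Dt))).
vt = 0.0695 × 1040 = 72.28 m and 2√(Dt) = 2√(0.0157 × 1040) = 8.082 m.
Argument (x−vt)/(2√(Dt)) = (70.8 − 72.28)/8.082 = -0.1831; ½·erfc(-0.1831) = 0.6022.
C = 14.0 × 0.6022 = 8.43 mg/L.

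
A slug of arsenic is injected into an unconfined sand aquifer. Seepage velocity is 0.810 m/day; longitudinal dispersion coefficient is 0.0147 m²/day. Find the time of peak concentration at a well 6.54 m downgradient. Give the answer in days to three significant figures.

For the 1D instantaneous-source solution, setting ∂C/∂t = 0 at fixed x gives v²t² + 2Dt − x² = 0, so t = (√(D² + v²x²) − D)/v².
√(D² + v²x²) = √(0.0147² + 0.810² × 6.54²) = 5.297; v² = 0.6561.
t = (5.297 − 0.0147)/0.6561 = 8.05 days (vs. the pure-advection estimate x/v = 8.07 d).

8.05 days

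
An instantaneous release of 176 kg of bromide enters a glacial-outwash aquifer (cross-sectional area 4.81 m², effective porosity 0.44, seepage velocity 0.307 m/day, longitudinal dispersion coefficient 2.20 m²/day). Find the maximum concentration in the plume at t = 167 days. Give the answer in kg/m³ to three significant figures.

1.22 kg/m³

The peak of an instantaneous 1D plume sits at x = vt; there the Gaussian factor is 1 and C_max = M/(n_e·A·√(4πDt)), where n_e·A is the pore area the mass is dissolved in.
√(4πDt) = √(4π × 2.20 × 167) = 67.95 m, so C_max = 176/(0.44 × 4.81 × 67.95) = 1.22 kg/m³.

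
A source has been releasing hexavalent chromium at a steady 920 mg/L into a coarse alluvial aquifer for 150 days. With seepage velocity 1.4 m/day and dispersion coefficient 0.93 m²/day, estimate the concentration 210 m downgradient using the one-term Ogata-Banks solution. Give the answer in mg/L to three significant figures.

460 mg/L

For a continuous step input, C/C₀ ≈ ½·erfc((x−vt)/(2√(Dt))).
vt = 1.4 × 150 = 210 m and 2√(Dt) = 2√(0.93 × 150) = 23.62 m.
Argument (x−vt)/(2√(Dt)) = (210 − 210)/23.62 = 0; ½·erfc(0) = 0.5000.
C = 920 × 0.5000 = 460 mg/L.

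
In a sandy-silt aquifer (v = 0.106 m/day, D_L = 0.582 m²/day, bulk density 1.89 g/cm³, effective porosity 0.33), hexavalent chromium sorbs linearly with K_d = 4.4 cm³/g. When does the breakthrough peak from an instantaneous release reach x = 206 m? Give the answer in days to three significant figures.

Retardation factor R = 1 + ρ_b·K_d/n = 1 + 1.89 × 4.4/0.33 = 26.20.
Sorption retards both mechanisms: v_R = v/R = 0.004046 m/day, D_R = D/R = 0.02221 m²/day.
Peak time from v_R²t² + 2D_R t − x² = 0: t = (√(D_R² + v_R²x²) − D_R)/v_R².
√(D_R² + v_R²x²) = √(0.02221² + 0.004046² × 206²) = 0.8338; v_R² = 1.637e-05.
t = (0.8338 − 0.02221)/1.637e-05 = 49600 days.

49600 days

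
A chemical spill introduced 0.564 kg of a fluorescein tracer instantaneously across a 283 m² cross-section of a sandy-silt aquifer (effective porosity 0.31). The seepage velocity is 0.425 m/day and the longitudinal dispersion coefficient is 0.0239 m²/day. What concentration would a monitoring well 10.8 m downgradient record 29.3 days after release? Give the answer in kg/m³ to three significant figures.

0.000818 kg/m³

For an instantaneous plane source, C(x,t) = M/(n_e·A·√(4πDt)) · exp(−(x−vt)²/(4Dt)), with n_e·A the pore (flow) area.
Plume center vt = 0.425 × 29.3 = 12.4525 m, so the well at 10.8 m is 1.6525 m upgradient of the peak.
√(4πDt) = 2.966 m, giving peak height M/(n_e·A·√(4πDt)) = 0.564/(0.31 × 283 × 2.966) = 0.002168 kg/m³.
(x−vt)²/(4Dt) = (-1.6525)²/(4 × 0.0239 × 29.3) = 0.9749; exp(−0.9749) = 0.3772.
C = 0.002168 × 0.3772 = 0.000818 kg/m³.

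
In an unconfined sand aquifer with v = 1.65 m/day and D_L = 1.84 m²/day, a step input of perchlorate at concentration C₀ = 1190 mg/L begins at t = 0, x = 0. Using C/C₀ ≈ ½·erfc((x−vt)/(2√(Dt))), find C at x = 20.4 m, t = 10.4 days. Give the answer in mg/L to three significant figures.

357 mg/L

For a continuous step input, C/C₀ ≈ ½·erfc((x−vt)/(2√(Dt))).
vt = 1.65 × 10.4 = 17.16 m and 2√(Dt) = 2√(1.84 × 10.4) = 8.749 m.
Argument (x−vt)/(2√(Dt)) = (20.4 − 17.16)/8.749 = 0.3703; ½·erfc(0.3703) = 0.3002.
C = 1190 × 0.3002 = 357 mg/L.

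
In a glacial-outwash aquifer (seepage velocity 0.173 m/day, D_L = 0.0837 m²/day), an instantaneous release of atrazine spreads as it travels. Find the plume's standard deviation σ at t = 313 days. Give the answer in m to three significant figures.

Dispersive spreading gives a Gaussian with σ² = 2Dt; advection only shifts the center.
σ = √(2 × 0.0837 × 313) = 7.24 m.

7.24 m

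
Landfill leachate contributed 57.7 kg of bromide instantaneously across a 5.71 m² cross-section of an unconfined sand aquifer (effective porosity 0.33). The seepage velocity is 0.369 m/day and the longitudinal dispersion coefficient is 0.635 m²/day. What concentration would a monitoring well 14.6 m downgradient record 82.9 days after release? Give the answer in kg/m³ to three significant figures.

0.354 kg/m³

For an instantaneous plane source, C(x,t) = M/(n_e·A·√(4πDt)) · exp(−(x−vt)²/(4Dt)), with n_e·A the pore (flow) area.
Plume center vt = 0.369 × 82.9 = 30.5901 m, so the well at 14.6 m is 15.9901 m upgradient of the peak.
√(4πDt) = 25.72 m, giving peak height M/(n_e·A·√(4πDt)) = 57.7/(0.33 × 5.71 × 25.72) = 1.191 kg/m³.
(x−vt)²/(4Dt) = (-15.9901)²/(4 × 0.635 × 82.9) = 1.214; exp(−1.214) = 0.2970.
C = 1.191 × 0.2970 = 0.354 kg/m³.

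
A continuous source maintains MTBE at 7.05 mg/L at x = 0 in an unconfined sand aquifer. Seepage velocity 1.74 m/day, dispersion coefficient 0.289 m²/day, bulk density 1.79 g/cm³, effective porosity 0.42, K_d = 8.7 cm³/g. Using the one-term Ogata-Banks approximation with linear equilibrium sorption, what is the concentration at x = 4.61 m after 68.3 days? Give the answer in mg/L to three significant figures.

0.506 mg/L

Retardation factor R = 1 + ρ_b·K_d/n = 1 + 1.79 × 8.7/0.42 = 38.08.
Sorption retards both mechanisms: v_R = v/R = 0.04569 m/day, D_R = D/R = 0.007589 m²/day.
v_R·t = 0.04569 × 68.3 = 3.120627 m; 2√(D_R t) = 1.440 m; argument = (4.61 − 3.120627)/1.440 = 1.034.
C = C₀ × ½·erfc(1.034) = 7.05 × 0.07183 = 0.506 mg/L.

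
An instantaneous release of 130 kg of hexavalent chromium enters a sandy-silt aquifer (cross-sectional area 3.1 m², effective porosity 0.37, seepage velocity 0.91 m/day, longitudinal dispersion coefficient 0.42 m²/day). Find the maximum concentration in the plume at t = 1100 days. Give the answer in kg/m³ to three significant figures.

The peak of an instantaneous 1D plume sits at x = vt; there the Gaussian factor is 1 and C_max = M/(n_e·A·√(4πDt)), where n_e·A is the pore area the mass is dissolved in.
√(4πDt) = √(4π × 0.42 × 1100) = 76.19 m, so C_max = 130/(0.37 × 3.1 × 76.19) = 1.49 kg/m³.

1.49 kg/m³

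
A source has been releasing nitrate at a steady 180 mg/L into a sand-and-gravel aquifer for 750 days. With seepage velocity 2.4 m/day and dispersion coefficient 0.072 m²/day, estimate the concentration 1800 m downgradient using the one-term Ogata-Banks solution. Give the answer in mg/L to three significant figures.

90.0 mg/L

For a continuous step input, C/C₀ ≈ ½·erfc((x−vt)/(2√(Dt))).
vt = 2.4 × 750 = 1800 m and 2√(Dt) = 2√(0.072 × 750) = 14.70 m.
Argument (x−vt)/(2√(Dt)) = (1800 − 1800)/14.70 = 0; ½·erfc(0) = 0.5000.
C = 180 × 0.5000 = 90.0 mg/L.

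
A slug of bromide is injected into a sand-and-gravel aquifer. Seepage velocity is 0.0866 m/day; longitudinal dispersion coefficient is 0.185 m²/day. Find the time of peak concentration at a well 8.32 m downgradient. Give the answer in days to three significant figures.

For the 1D instantaneous-source solution, setting ∂C/∂t = 0 at fixed x gives v²t² + 2Dt − x² = 0, so t = (√(D² + v²x²) − D)/v².
√(D² + v²x²) = √(0.185² + 0.0866² × 8.32²) = 0.7439; v² = 0.00749956.
t = (0.7439 − 0.185)/0.00749956 = 74.5 days (vs. the pure-advection estimate x/v = 96.1 d).

74.5 days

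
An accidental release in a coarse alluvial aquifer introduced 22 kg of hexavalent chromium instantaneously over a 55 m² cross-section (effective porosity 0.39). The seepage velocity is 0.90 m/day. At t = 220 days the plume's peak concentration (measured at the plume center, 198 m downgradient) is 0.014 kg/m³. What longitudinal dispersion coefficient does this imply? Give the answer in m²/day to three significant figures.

1.94 m²/day

At the plume center C_max = M/(n_e·A·√(4πDt)), so D = M²/(4πt·(n_e·A·C_max)²).
n_e·A·C_max = 0.39 × 55 × 0.014 = 0.3003 kg/m.
D = 22²/(4π × 220 × 0.3003²) = 1.94 m²/day.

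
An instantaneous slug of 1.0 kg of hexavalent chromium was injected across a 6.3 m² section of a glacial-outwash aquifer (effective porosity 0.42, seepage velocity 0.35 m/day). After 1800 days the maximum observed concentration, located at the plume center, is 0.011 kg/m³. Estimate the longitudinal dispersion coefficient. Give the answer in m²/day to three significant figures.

0.0522 m²/day

At the plume center C_max = M/(n_e·A·√(4πDt)), so D = M²/(4πt·(n_e·A·C_max)²).
n_e·A·C_max = 0.42 × 6.3 × 0.011 = 0.02911 kg/m.
D = 1.0²/(4π × 1800 × 0.02911²) = 0.0522 m²/day.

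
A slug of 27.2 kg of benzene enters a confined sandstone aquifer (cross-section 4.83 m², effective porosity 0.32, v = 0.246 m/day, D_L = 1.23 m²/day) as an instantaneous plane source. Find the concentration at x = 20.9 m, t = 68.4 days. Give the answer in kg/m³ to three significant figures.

For an instantaneous plane source, C(x,t) = M/(n_e·A·√(4πDt)) · exp(−(x−vt)²/(4Dt)), with n_e·A the pore (flow) area.
Plume center vt = 0.246 × 68.4 = 16.8264 m, so the well at 20.9 m is 4.0736 m downgradient of the peak.
√(4πDt) = 32.52 m, giving peak height M/(n_e·A·√(4πDt)) = 27.2/(0.32 × 4.83 × 32.52) = 0.5412 kg/m³.
(x−vt)²/(4Dt) = (4.0736)²/(4 × 1.23 × 68.4) = 0.04931; exp(−0.04931) = 0.9519.
C = 0.5412 × 0.9519 = 0.515 kg/m³.

0.515 kg/m³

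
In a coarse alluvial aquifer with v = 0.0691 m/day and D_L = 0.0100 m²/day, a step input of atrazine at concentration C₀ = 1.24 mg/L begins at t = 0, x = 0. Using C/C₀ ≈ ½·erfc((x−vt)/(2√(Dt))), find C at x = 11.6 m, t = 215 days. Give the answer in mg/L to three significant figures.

For a continuous step input, C/C₀ ≈ ½·erfc((x−vt)/(2√(Dt))).
vt = 0.0691 × 215 = 14.8565 m and 2√(Dt) = 2√(0.0100 × 215) = 2.933 m.
Argument (x−vt)/(2√(Dt)) = (11.6 − 14.8565)/2.933 = -1.110; ½·erfc(-1.110) = 0.9418.
C = 1.24 × 0.9418 = 1.17 mg/L.

1.17 mg/L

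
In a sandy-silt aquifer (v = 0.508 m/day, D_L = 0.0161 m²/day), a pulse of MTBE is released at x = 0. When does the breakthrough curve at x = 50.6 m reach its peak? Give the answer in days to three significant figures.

For the 1D instantaneous-source solution, setting ∂C/∂t = 0 at fixed x gives v²t² + 2Dt − x² = 0, so t = (√(D² + v²x²) − D)/v².
√(D² + v²x²) = √(0.0161² + 0.508² × 50.6²) = 25.70; v² = 0.258064.
t = (25.70 − 0.0161)/0.258064 = 99.5 days (vs. the pure-advection estimate x/v = 99.6 d).

99.5 days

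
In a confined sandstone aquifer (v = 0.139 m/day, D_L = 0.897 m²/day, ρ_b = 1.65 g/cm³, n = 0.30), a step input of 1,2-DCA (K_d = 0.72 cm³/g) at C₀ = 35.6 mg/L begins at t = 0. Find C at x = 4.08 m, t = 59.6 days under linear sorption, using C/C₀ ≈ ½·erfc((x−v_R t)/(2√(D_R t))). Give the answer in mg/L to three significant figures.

10.7 mg/L

Retardation factor R = 1 + ρ_b·K_d/n = 1 + 1.65 × 0.72/0.30 = 4.960.
Sorption retards both mechanisms: v_R = v/R = 0.02802 m/day, D_R = D/R = 0.1808 m²/day.
v_R·t = 0.02802 × 59.6 = 1.669992 m; 2√(D_R t) = 6.565 m; argument = (4.08 − 1.669992)/6.565 = 0.3671.
C = C₀ × ½·erfc(0.3671) = 35.6 × 0.3018 = 10.7 mg/L.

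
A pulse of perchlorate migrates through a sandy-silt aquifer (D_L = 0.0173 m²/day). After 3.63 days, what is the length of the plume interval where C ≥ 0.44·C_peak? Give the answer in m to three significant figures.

The plume is Gaussian with σ = √(2Dt) = √(2 × 0.0173 × 3.63) = 0.3544 m.
C/C_peak = exp(−Δx²/(2σ²)) = 0.44 ⇒ Δx = σ·√(−2 ln 0.44) = 0.3544 × 1.281 = 0.4540 m.
Width = 2Δx = 0.908 m.

0.908 m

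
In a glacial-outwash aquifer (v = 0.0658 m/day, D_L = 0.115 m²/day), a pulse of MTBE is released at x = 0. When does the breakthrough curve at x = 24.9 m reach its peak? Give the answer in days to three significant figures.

For the 1D instantaneous-source solution, setting ∂C/∂t = 0 at fixed x gives v²t² + 2Dt − x² = 0, so t = (√(D² + v²x²) − D)/v².
√(D² + v²x²) = √(0.115² + 0.0658² × 24.9²) = 1.642; v² = 0.00432964.
t = (1.642 − 0.115)/0.00432964 = 353 days (vs. the pure-advection estimate x/v = 378 d).

353 days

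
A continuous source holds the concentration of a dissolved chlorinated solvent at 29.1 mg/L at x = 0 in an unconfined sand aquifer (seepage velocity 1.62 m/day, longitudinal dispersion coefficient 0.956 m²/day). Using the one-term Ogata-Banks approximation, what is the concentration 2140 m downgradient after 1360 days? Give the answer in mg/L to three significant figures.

26.0 mg/L

For a continuous step input, C/C₀ ≈ ½·erfc((x−vt)/(2√(Dt))).
vt = 1.62 × 1360 = 2203.2 m and 2√(Dt) = 2√(0.956 × 1360) = 72.12 m.
Argument (x−vt)/(2√(Dt)) = (2140 − 2203.2)/72.12 = -0.8763; ½·erfc(-0.8763) = 0.8924.
C = 29.1 × 0.8924 = 26.0 mg/L.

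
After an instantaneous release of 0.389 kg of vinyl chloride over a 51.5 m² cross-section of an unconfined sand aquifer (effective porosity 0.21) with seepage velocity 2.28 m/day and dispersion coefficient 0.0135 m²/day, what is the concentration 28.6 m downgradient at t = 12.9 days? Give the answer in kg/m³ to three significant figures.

0.00944 kg/m³

For an instantaneous plane source, C(x,t) = M/(n_e·A·√(4πDt)) · exp(−(x−vt)²/(4Dt)), with n_e·A the pore (flow) area.
Plume center vt = 2.28 × 12.9 = 29.412 m, so the well at 28.6 m is 0.812 m upgradient of the peak.
√(4πDt) = 1.479 m, giving peak height M/(n_e·A·√(4πDt)) = 0.389/(0.21 × 51.5 × 1.479) = 0.02432 kg/m³.
(x−vt)²/(4Dt) = (-0.812)²/(4 × 0.0135 × 12.9) = 0.9465; exp(−0.9465) = 0.3881.
C = 0.02432 × 0.3881 = 0.00944 kg/m³.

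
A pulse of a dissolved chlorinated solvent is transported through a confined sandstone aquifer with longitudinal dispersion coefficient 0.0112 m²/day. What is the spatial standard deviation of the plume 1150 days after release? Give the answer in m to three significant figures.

Dispersive spreading gives a Gaussian with σ² = 2Dt; advection only shifts the center.
σ = √(2 × 0.0112 × 1150) = 5.08 m.

5.08 m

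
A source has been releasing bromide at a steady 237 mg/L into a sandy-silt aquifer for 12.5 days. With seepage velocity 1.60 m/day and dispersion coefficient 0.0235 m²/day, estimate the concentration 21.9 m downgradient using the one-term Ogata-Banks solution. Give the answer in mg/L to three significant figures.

1.56 mg/L

For a continuous step input, C/C₀ ≈ ½·erfc((x−vt)/(2√(Dt))).
vt = 1.60 × 12.5 = 20 m and 2√(Dt) = 2√(0.0235 × 12.5) = 1.084 m.
Argument (x−vt)/(2√(Dt)) = (21.9 − 20)/1.084 = 1.753; ½·erfc(1.753) = 0.006585.
C = 237 × 0.006585 = 1.56 mg/L.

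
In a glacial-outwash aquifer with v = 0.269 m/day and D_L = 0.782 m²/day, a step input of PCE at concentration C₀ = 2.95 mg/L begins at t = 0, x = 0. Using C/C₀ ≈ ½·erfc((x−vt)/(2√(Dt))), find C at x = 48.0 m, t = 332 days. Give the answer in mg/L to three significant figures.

2.85 mg/L

For a continuous step input, C/C₀ ≈ ½·erfc((x−vt)/(2√(Dt))).
vt = 0.269 × 332 = 89.308 m and 2√(Dt) = 2√(0.782 × 332) = 32.23 m.
Argument (x−vt)/(2√(Dt)) = (48.0 − 89.308)/32.23 = -1.282; ½·erfc(-1.282) = 0.9651.
C = 2.95 × 0.9651 = 2.85 mg/L.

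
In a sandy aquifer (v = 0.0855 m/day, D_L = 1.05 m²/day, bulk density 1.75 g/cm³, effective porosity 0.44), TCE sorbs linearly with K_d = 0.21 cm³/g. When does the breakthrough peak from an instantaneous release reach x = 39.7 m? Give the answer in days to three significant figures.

628 days

Retardation factor R = 1 + ρ_b·K_d/n = 1 + 1.75 × 0.21/0.44 = 1.835.
Sorption retards both mechanisms: v_R = v/R = 0.04659 m/day, D_R = D/R = 0.5722 m²/day.
Peak time from v_R²t² + 2D_R t − x² = 0: t = (√(D_R² + v_R²x²) − D_R)/v_R².
√(D_R² + v_R²x²) = √(0.5722² + 0.04659² × 39.7²) = 1.936; v_R² = 0.002171.
t = (1.936 − 0.5722)/0.002171 = 628 days.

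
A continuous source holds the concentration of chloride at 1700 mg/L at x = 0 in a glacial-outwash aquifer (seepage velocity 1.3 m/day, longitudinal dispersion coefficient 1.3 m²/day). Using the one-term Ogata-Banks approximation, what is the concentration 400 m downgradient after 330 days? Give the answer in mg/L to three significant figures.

1430 mg/L

For a continuous step input, C/C₀ ≈ ½·erfc((x−vt)/(2√(Dt))).
vt = 1.3 × 330 = 429 m and 2√(Dt) = 2√(1.3 × 330) = 41.42 m.
Argument (x−vt)/(2√(Dt)) = (400 − 429)/41.42 = -0.7001; ½·erfc(-0.7001) = 0.8389.
C = 1700 × 0.8389 = 1430 mg/L.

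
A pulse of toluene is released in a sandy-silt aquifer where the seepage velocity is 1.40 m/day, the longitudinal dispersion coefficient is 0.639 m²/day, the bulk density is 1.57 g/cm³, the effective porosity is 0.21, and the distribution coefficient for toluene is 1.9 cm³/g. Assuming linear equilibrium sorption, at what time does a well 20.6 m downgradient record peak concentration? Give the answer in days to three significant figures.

Retardation factor R = 1 + ρ_b·K_d/n = 1 + 1.57 × 1.9/0.21 = 15.20.
Sorption retards both mechanisms: v_R = v/R = 0.09211 m/day, D_R = D/R = 0.04204 m²/day.
Peak time from v_R²t² + 2D_R t − x² = 0: t = (√(D_R² + v_R²x²) − D_R)/v_R².
√(D_R² + v_R²x²) = √(0.04204² + 0.09211² × 20.6²) = 1.898; v_R² = 0.008484.
t = (1.898 − 0.04204)/0.008484 = 219 days.

219 days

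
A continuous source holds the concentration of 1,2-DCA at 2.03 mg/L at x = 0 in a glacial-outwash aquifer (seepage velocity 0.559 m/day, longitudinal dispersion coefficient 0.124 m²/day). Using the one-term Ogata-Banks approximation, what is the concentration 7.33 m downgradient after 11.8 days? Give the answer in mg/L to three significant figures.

0.678 mg/L

For a continuous step input, C/C₀ ≈ ½·erfc((x−vt)/(2√(Dt))).
vt = 0.559 × 11.8 = 6.5962 m and 2√(Dt) = 2√(0.124 × 11.8) = 2.419 m.
Argument (x−vt)/(2√(Dt)) = (7.33 − 6.5962)/2.419 = 0.3033; ½·erfc(0.3033) = 0.3340.
C = 2.03 × 0.3340 = 0.678 mg/L.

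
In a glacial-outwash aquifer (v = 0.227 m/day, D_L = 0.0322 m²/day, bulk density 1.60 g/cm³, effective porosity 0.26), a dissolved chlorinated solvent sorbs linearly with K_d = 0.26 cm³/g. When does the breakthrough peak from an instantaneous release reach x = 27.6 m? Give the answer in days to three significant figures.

315 days

Retardation factor R = 1 + ρ_b·K_d/n = 1 + 1.60 × 0.26/0.26 = 2.600.
Sorption retards both mechanisms: v_R = v/R = 0.08731 m/day, D_R = D/R = 0.01238 m²/day.
Peak time from v_R²t² + 2D_R t − x² = 0: t = (√(D_R² + v_R²x²) − D_R)/v_R².
√(D_R² + v_R²x²) = √(0.01238² + 0.08731² × 27.6²) = 2.410; v_R² = 0.007623.
t = (2.410 − 0.01238)/0.007623 = 315 days.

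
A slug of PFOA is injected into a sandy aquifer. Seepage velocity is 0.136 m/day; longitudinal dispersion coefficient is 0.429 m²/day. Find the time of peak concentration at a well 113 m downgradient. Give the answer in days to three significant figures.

For the 1D instantaneous-source solution, setting ∂C/∂t = 0 at fixed x gives v²t² + 2Dt − x² = 0, so t = (√(D² + v²x²) − D)/v².
√(D² + v²x²) = √(0.429² + 0.136² × 113²) = 15.37; v² = 0.018496.
t = (15.37 − 0.429)/0.018496 = 808 days (vs. the pure-advection estimate x/v = 831 d).

808 days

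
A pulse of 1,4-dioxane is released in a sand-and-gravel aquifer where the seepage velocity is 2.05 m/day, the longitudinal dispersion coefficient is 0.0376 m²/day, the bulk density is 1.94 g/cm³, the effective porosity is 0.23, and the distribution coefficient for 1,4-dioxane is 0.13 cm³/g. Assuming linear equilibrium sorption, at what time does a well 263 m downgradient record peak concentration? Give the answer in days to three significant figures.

Retardation factor R = 1 + ρ_b·K_d/n = 1 + 1.94 × 0.13/0.23 = 2.097.
Sorption retards both mechanisms: v_R = v/R = 0.9776 m/day, D_R = D/R = 0.01793 m²/day.
Peak time from v_R²t² + 2D_R t − x² = 0: t = (√(D_R² + v_R²x²) − D_R)/v_R².
√(D_R² + v_R²x²) = √(0.01793² + 0.9776² × 263²) = 257.1; v_R² = 0.9557.
t = (257.1 − 0.01793)/0.9557 = 269 days.

269 days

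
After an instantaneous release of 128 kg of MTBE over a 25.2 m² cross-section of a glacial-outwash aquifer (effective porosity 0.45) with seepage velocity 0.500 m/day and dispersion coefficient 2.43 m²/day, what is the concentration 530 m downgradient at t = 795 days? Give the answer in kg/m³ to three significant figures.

For an instantaneous plane source, C(x,t) = M/(n_e·A·√(4πDt)) · exp(−(x−vt)²/(4Dt)), with n_e·A the pore (flow) area.
Plume center vt = 0.500 × 795 = 397.5 m, so the well at 530 m is 132.5 m downgradient of the peak.
√(4πDt) = 155.8 m, giving peak height M/(n_e·A·√(4πDt)) = 128/(0.45 × 25.2 × 155.8) = 0.07245 kg/m³.
(x−vt)²/(4Dt) = (132.5)²/(4 × 2.43 × 795) = 2.272; exp(−2.272) = 0.1031.
C = 0.07245 × 0.1031 = 0.00747 kg/m³.

0.00747 kg/m³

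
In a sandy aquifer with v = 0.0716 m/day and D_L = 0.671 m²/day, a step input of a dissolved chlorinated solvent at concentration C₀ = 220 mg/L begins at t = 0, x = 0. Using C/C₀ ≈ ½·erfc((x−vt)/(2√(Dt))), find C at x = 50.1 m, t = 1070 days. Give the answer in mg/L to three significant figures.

167 mg/L

For a continuous step input, C/C₀ ≈ ½·erfc((x−vt)/(2√(Dt))).
vt = 0.0716 × 1070 = 76.612 m and 2√(Dt) = 2√(0.671 × 1070) = 53.59 m.
Argument (x−vt)/(2√(Dt)) = (50.1 − 76.612)/53.59 = -0.4947; ½·erfc(-0.4947) = 0.7579.
C = 220 × 0.7579 = 167 mg/L.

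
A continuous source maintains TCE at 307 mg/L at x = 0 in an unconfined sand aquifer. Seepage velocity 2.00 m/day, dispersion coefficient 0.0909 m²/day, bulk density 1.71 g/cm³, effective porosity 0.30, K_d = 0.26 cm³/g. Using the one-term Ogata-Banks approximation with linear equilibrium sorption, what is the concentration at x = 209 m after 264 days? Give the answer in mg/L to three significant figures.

Retardation factor R = 1 + ρ_b·K_d/n = 1 + 1.71 × 0.26/0.30 = 2.482.
Sorption retards both mechanisms: v_R = v/R = 0.8058 m/day, D_R = D/R = 0.03662 m²/day.
v_R·t = 0.8058 × 264 = 212.7312 m; 2√(D_R t) = 6.219 m; argument = (209 − 212.7312)/6.219 = -0.6000.
C = C₀ × ½·erfc(-0.6000) = 307 × 0.8019 = 246 mg/L.

246 mg/L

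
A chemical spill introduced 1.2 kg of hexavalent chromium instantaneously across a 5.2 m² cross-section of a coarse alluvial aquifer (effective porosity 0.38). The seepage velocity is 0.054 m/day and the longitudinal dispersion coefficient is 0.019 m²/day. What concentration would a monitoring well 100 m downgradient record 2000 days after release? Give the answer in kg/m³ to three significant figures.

For an instantaneous plane source, C(x,t) = M/(n_e·A·√(4πDt)) · exp(−(x−vt)²/(4Dt)), with n_e·A the pore (flow) area.
Plume center vt = 0.054 × 2000 = 108 m, so the well at 100 m is 8 m upgradient of the peak.
√(4πDt) = 21.85 m, giving peak height M/(n_e·A·√(4πDt)) = 1.2/(0.38 × 5.2 × 21.85) = 0.02779 kg/m³.
(x−vt)²/(4Dt) = (-8)²/(4 × 0.019 × 2000) = 0.4211; exp(−0.4211) = 0.6563.
C = 0.02779 × 0.6563 = 0.0182 kg/m³.

0.0182 kg/m³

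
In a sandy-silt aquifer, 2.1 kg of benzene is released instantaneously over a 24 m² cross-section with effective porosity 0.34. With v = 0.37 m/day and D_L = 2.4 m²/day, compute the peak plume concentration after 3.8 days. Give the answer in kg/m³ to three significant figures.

The peak of an instantaneous 1D plume sits at x = vt; there the Gaussian factor is 1 and C_max = M/(n_e·A·√(4πDt)), where n_e·A is the pore area the mass is dissolved in.
√(4πDt) = √(4π × 2.4 × 3.8) = 10.71 m, so C_max = 2.1/(0.34 × 24 × 10.71) = 0.0240 kg/m³.

0.0240 kg/m³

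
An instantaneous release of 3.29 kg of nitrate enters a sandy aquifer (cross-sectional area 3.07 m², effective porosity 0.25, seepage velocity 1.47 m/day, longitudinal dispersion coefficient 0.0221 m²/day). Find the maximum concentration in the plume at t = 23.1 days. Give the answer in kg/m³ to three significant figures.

1.69 kg/m³

The peak of an instantaneous 1D plume sits at x = vt; there the Gaussian factor is 1 and C_max = M/(n_e·A·√(4πDt)), where n_e·A is the pore area the mass is dissolved in.
√(4πDt) = √(4π × 0.0221 × 23.1) = 2.533 m, so C_max = 3.29/(0.25 × 3.07 × 2.533) = 1.69 kg/m³.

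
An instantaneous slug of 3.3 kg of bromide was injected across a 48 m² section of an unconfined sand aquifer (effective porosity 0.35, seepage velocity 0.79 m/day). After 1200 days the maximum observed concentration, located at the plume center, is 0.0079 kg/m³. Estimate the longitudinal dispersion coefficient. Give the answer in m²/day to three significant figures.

At the plume center C_max = M/(n_e·A·√(4πDt)), so D = M²/(4πt·(n_e·A·C_max)²).
n_e·A·C_max = 0.35 × 48 × 0.0079 = 0.1327 kg/m.
D = 3.3²/(4π × 1200 × 0.1327²) = 0.0410 m²/day.

0.0410 m²/day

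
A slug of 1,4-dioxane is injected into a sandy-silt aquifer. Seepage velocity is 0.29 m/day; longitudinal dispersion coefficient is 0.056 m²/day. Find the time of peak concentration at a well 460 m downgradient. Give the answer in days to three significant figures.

1590 days

For the 1D instantaneous-source solution, setting ∂C/∂t = 0 at fixed x gives v²t² + 2Dt − x² = 0, so t = (√(D² + v²x²) − D)/v².
√(D² + v²x²) = √(0.056² + 0.29² × 460²) = 133.4; v² = 0.0841.
t = (133.4 − 0.056)/0.0841 = 1590 days (vs. the pure-advection estimate x/v = 1590 d).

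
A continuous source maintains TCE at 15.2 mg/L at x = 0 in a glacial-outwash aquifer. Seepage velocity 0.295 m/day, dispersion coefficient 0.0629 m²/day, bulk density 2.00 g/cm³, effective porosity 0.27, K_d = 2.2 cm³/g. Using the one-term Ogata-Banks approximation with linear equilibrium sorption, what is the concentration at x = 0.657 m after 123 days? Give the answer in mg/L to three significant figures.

Retardation factor R = 1 + ρ_b·K_d/n = 1 + 2.00 × 2.2/0.27 = 17.30.
Sorption retards both mechanisms: v_R = v/R = 0.01705 m/day, D_R = D/R = 0.003636 m²/day.
v_R·t = 0.01705 × 123 = 2.09715 m; 2√(D_R t) = 1.338 m; argument = (0.657 − 2.09715)/1.338 = -1.076.
C = C₀ × ½·erfc(-1.076) = 15.2 × 0.9360 = 14.2 mg/L.

14.2 mg/L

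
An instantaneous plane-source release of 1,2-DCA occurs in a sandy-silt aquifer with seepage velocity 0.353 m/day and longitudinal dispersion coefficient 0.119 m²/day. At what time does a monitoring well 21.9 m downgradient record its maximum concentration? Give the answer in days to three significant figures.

For the 1D instantaneous-source solution, setting ∂C/∂t = 0 at fixed x gives v²t² + 2Dt − x² = 0, so t = (√(D² + v²x²) − D)/v².
√(D² + v²x²) = √(0.119² + 0.353² × 21.9²) = 7.732; v² = 0.124609.
t = (7.732 − 0.119)/0.124609 = 61.1 days (vs. the pure-advection estimate x/v = 62.0 d).

61.1 days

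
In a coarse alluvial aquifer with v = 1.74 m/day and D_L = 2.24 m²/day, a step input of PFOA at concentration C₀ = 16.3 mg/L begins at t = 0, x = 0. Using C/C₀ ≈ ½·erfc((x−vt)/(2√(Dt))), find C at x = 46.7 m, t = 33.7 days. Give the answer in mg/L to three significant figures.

13.6 mg/L

For a continuous step input, C/C₀ ≈ ½·erfc((x−vt)/(2√(Dt))).
vt = 1.74 × 33.7 = 58.638 m and 2√(Dt) = 2√(2.24 × 33.7) = 17.38 m.
Argument (x−vt)/(2√(Dt)) = (46.7 − 58.638)/17.38 = -0.6869; ½·erfc(-0.6869) = 0.8343.
C = 16.3 × 0.8343 = 13.6 mg/L.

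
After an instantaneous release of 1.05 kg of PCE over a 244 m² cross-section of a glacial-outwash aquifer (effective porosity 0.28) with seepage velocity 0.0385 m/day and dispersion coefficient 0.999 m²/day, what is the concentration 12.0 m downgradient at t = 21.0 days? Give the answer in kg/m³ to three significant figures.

For an instantaneous plane source, C(x,t) = M/(n_e·A·√(4πDt)) · exp(−(x−vt)²/(4Dt)), with n_e·A the pore (flow) area.
Plume center vt = 0.0385 × 21.0 = 0.8085 m, so the well at 12.0 m is 11.1915 m downgradient of the peak.
√(4πDt) = 16.24 m, giving peak height M/(n_e·A·√(4πDt)) = 1.05/(0.28 × 244 × 16.24) = 0.0009464 kg/m³.
(x−vt)²/(4Dt) = (11.1915)²/(4 × 0.999 × 21.0) = 1.493; exp(−1.493) = 0.2247.
C = 0.0009464 × 0.2247 = 0.000213 kg/m³.

0.000213 kg/m³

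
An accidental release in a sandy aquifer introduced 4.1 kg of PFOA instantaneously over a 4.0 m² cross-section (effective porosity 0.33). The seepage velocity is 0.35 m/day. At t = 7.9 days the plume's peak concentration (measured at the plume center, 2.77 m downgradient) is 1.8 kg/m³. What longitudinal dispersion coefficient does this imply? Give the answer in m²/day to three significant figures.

0.0300 m²/day

At the plume center C_max = M/(n_e·A·√(4πDt)), so D = M²/(4πt·(n_e·A·C_max)²).
n_e·A·C_max = 0.33 × 4.0 × 1.8 = 2.376 kg/m.
D = 4.1²/(4π × 7.9 × 2.376²) = 0.0300 m²/day.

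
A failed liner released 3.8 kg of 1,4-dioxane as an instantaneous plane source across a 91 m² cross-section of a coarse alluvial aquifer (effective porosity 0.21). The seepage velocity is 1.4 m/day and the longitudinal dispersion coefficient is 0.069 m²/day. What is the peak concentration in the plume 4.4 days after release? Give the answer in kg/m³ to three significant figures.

0.102 kg/m³

The peak of an instantaneous 1D plume sits at x = vt; there the Gaussian factor is 1 and C_max = M/(n_e·A·√(4πDt)), where n_e·A is the pore area the mass is dissolved in.
√(4πDt) = √(4π × 0.069 × 4.4) = 1.953 m, so C_max = 3.8/(0.21 × 91 × 1.953) = 0.102 kg/m³.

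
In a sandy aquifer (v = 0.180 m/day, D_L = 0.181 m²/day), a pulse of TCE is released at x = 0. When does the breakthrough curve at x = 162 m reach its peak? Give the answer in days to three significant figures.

For the 1D instantaneous-source solution, setting ∂C/∂t = 0 at fixed x gives v²t² + 2Dt − x² = 0, so t = (√(D² + v²x²) − D)/v².
√(D² + v²x²) = √(0.181² + 0.180² × 162²) = 29.16; v² = 0.0324.
t = (29.16 − 0.181)/0.0324 = 894 days (vs. the pure-advection estimate x/v = 900 d).

894 days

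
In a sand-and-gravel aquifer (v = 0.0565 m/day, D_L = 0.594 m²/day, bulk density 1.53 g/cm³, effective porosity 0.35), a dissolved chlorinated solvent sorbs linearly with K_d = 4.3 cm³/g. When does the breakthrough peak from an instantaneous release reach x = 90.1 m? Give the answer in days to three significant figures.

28100 days

Retardation factor R = 1 + ρ_b·K_d/n = 1 + 1.53 × 4.3/0.35 = 19.80.
Sorption retards both mechanisms: v_R = v/R = 0.002854 m/day, D_R = D/R = 0.03000 m²/day.
Peak time from v_R²t² + 2D_R t − x² = 0: t = (√(D_R² + v_R²x²) − D_R)/v_R².
√(D_R² + v_R²x²) = √(0.03000² + 0.002854² × 90.1²) = 0.2589; v_R² = 8.145e-06.
t = (0.2589 − 0.03000)/8.145e-06 = 28100 days.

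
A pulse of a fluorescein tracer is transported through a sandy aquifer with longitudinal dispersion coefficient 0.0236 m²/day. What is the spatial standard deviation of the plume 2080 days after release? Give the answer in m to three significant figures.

9.91 m

Dispersive spreading gives a Gaussian with σ² = 2Dt; advection only shifts the center.
σ = √(2 × 0.0236 × 2080) = 9.91 m.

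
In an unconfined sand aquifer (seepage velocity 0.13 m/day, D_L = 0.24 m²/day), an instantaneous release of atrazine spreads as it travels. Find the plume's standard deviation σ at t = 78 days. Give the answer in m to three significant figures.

Dispersive spreading gives a Gaussian with σ² = 2Dt; advection only shifts the center.
σ = √(2 × 0.24 × 78) = 6.12 m.

6.12 m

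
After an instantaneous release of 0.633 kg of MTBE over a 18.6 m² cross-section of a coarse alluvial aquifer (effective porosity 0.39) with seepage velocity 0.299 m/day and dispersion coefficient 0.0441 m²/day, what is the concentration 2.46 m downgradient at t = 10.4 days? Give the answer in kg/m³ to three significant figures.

For an instantaneous plane source, C(x,t) = M/(n_e·A·√(4πDt)) · exp(−(x−vt)²/(4Dt)), with n_e·A the pore (flow) area.
Plume center vt = 0.299 × 10.4 = 3.1096 m, so the well at 2.46 m is 0.6496 m upgradient of the peak.
√(4πDt) = 2.401 m, giving peak height M/(n_e·A·√(4πDt)) = 0.633/(0.39 × 18.6 × 2.401) = 0.03634 kg/m³.
(x−vt)²/(4Dt) = (-0.6496)²/(4 × 0.0441 × 10.4) = 0.2300; exp(−0.2300) = 0.7945.
C = 0.03634 × 0.7945 = 0.0289 kg/m³.

0.0289 kg/m³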